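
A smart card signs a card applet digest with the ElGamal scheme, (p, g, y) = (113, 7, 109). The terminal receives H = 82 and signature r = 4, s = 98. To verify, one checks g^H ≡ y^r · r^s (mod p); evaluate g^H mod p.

30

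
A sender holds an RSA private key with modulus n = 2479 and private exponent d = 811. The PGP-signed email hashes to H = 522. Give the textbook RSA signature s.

H^2 ≡ 522^2 = 272484 ≡ 2273
H^4 ≡ 2273^2 = 5166529 ≡ 293
H^8 ≡ 293^2 = 85849 ≡ 1563
H^16 ≡ 1563^2 = 2442969 ≡ 1154
H^32 ≡ 1154^2 = 1331716 ≡ 493
H^64 ≡ 493^2 = 243049 ≡ 107
H^128 ≡ 107^2 = 11449 ≡ 1533
H^256 ≡ 1533^2 = 2350089 ≡ 2476
H^512 ≡ 2476^2 = 6130576 ≡ 9
811 = 512 + 256 + 32 + 8 + 2 + 1, so H^811 ≡ 9·2476·493·1563·2273·522 ≡ 1854 (mod 2479)

1854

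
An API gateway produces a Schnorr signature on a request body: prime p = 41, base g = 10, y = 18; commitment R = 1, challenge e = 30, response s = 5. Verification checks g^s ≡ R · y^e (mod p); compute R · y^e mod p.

18^2 = 324 ≡ 37
18^4 ≡ 37^2 = 1369 ≡ 16
18^8 ≡ 16^2 = 256 ≡ 10
18^16 ≡ 10^2 = 100 ≡ 18
30 = 16 + 8 + 4 + 2, so 18^30 ≡ 18·10·16·37 ≡ 1 (mod 41)
R · y^e ≡ 1·1 = 1 ≡ 1 (mod 41)

1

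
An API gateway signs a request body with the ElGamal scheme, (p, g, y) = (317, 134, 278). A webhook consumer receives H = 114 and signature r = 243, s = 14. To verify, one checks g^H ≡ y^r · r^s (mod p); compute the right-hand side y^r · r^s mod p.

105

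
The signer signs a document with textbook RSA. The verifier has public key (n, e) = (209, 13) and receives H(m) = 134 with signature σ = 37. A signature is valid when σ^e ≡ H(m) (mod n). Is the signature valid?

σ^2 ≡ 37^2 = 1369 ≡ 115
σ^4 ≡ 115^2 = 13225 ≡ 58
σ^8 ≡ 58^2 = 3364 ≡ 20
13 = 8 + 4 + 1, so σ^13 ≡ 20·58·37 ≡ 75 (mod 209)
σ^13 mod 209 = 75, but H(m) = 134.

invalid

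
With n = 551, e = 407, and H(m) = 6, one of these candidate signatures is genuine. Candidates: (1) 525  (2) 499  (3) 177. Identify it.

Candidate 1: Squares mod 551: 525^1≡525, 525^2≡125, 525^4≡197, 525^8≡239, 525^16≡368, 525^32≡429, 525^64≡7, 525^128≡49, 525^256≡197; 407 = 256 + 128 + 16 + 4 + 2 + 1, so 525^407 ≡ 197·49·368·197·125·525 ≡ 84 (mod 551)
Candidate 2: Squares mod 551: 499^1≡499, 499^2≡500, 499^4≡397, 499^8≡23, 499^16≡529, 499^32≡484, 499^64≡81, 499^128≡500, 499^256≡397; 407 = 256 + 128 + 16 + 4 + 2 + 1, so 499^407 ≡ 397·500·529·397·500·499 ≡ 6 (mod 551)
  → matches H(m) = 6
Candidate 3: Squares mod 551: 177^1≡177, 177^2≡473, 177^4≡23, 177^8≡529, 177^16≡484, 177^32≡81, 177^64≡500, 177^128≡397, 177^256≡23; 407 = 256 + 128 + 16 + 4 + 2 + 1, so 177^407 ≡ 23·397·484·23·473·177 ≡ 55 (mod 551)

2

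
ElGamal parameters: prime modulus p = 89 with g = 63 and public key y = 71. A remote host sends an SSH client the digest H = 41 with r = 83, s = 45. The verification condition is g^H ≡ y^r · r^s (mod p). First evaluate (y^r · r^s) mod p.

29

Squares mod 89: 71^1≡71, 71^2≡57, 71^4≡45, 71^8≡67, 71^16≡39, 71^32≡8, 71^64≡64
83 = 64 + 16 + 2 + 1, so 71^83 ≡ 64·39·57·71 ≡ 79 (mod 89)
Squares mod 89: 83^1≡83, 83^2≡36, 83^4≡50, 83^8≡8, 83^16≡64, 83^32≡2
45 = 32 + 8 + 4 + 1, so 83^45 ≡ 2·8·50·83 ≡ 6 (mod 89)
y^r · r^s ≡ 79·6 = 474 ≡ 29 (mod 89)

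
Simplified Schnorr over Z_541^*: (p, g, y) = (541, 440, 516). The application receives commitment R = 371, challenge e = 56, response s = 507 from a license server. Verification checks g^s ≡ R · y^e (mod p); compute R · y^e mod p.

7

516^2 = 266256 ≡ 84
516^4 ≡ 84^2 = 7056 ≡ 23
516^8 ≡ 23^2 = 529
516^16 ≡ 529^2 = 279841 ≡ 144
516^32 ≡ 144^2 = 20736 ≡ 178
56 = 32 + 16 + 8, so 516^56 ≡ 178·144·529 ≡ 245 (mod 541)
R · y^e ≡ 371·245 = 90895 ≡ 7 (mod 541)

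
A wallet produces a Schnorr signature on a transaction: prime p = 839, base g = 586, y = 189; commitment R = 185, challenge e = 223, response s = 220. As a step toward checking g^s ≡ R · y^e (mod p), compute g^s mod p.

399

586^2 = 343396 ≡ 245
586^4 ≡ 245^2 = 60025 ≡ 456
586^8 ≡ 456^2 = 207936 ≡ 703
586^16 ≡ 703^2 = 494209 ≡ 38
586^32 ≡ 38^2 = 1444 ≡ 605
586^64 ≡ 605^2 = 366025 ≡ 221
586^128 ≡ 221^2 = 48841 ≡ 179
220 = 128 + 64 + 16 + 8 + 4, so 586^220 ≡ 179·221·38·703·456 ≡ 399 (mod 839)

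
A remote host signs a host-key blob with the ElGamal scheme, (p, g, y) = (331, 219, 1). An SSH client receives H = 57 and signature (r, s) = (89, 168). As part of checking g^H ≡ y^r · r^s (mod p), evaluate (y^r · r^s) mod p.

270

1^2 = 1
1^4 ≡ 1^2 = 1
1^8 ≡ 1^2 = 1
1^16 ≡ 1^2 = 1
1^32 ≡ 1^2 = 1
1^64 ≡ 1^2 = 1
89 = 64 + 16 + 8 + 1, so 1^89 ≡ 1·1·1·1 ≡ 1 (mod 331)
89^2 = 7921 ≡ 308
89^4 ≡ 308^2 = 94864 ≡ 198
89^8 ≡ 198^2 = 39204 ≡ 146
89^16 ≡ 146^2 = 21316 ≡ 132
89^32 ≡ 132^2 = 17424 ≡ 212
89^64 ≡ 212^2 = 44944 ≡ 259
89^128 ≡ 259^2 = 67081 ≡ 219
168 = 128 + 32 + 8, so 89^168 ≡ 219·212·146 ≡ 270 (mod 331)
y^r · r^s ≡ 1·270 = 270 ≡ 270 (mod 331)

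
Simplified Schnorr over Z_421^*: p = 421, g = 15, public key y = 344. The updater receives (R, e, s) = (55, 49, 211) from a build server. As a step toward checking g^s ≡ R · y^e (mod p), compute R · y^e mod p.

344^2 = 118336 ≡ 35
344^4 ≡ 35^2 = 1225 ≡ 383
344^8 ≡ 383^2 = 146689 ≡ 181
344^16 ≡ 181^2 = 32761 ≡ 344
344^32 ≡ 344^2 = 118336 ≡ 35
49 = 32 + 16 + 1, so 344^49 ≡ 35·344·344 ≡ 383 (mod 421)
R · y^e ≡ 55·383 = 21065 ≡ 15 (mod 421)

15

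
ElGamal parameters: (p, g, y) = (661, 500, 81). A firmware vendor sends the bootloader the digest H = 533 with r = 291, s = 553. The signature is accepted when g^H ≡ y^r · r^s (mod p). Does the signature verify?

does not verify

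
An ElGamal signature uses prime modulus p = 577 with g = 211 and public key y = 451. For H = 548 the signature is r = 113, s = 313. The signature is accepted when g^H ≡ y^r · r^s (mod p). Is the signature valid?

Left side g^H mod p:
Squares mod 577: 211^1≡211, 211^2≡92, 211^4≡386, 211^8≡130, 211^16≡167, 211^32≡193, 211^64≡321, 211^128≡335, 211^256≡287, 211^512≡435
548 = 512 + 32 + 4, so 211^548 ≡ 435·193·386 ≡ 2 (mod 577)
Right side y^r · r^s mod p:
Squares mod 577: 451^1≡451, 451^2≡297, 451^4≡505, 451^8≡568, 451^16≡81, 451^32≡214, 451^64≡213
113 = 64 + 32 + 16 + 1, so 451^113 ≡ 213·214·81·451 ≡ 397 (mod 577)
Squares mod 577: 113^1≡113, 113^2≡75, 113^4≡432, 113^8≡253, 113^16≡539, 113^32≡290, 113^64≡435, 113^128≡546, 113^256≡384
313 = 256 + 32 + 16 + 8 + 1, so 113^313 ≡ 384·290·539·253·113 ≡ 468 (mod 577)
397·468 = 185796 ≡ 2 (mod 577)
2 ≡ 2 (mod 577), so the signature is genuine.

valid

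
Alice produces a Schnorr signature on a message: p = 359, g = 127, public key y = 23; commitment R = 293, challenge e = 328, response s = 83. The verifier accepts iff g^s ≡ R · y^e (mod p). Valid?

no

g^s mod p:
127^2 = 16129 ≡ 333
127^4 ≡ 333^2 = 110889 ≡ 317
127^8 ≡ 317^2 = 100489 ≡ 328
127^16 ≡ 328^2 = 107584 ≡ 243
127^32 ≡ 243^2 = 59049 ≡ 173
127^64 ≡ 173^2 = 29929 ≡ 132
83 = 64 + 16 + 2 + 1, so 127^83 ≡ 132·243·333·127 ≡ 100 (mod 359)
R · y^e mod p:
23^2 = 529 ≡ 170
23^4 ≡ 170^2 = 28900 ≡ 180
23^8 ≡ 180^2 = 32400 ≡ 90
23^16 ≡ 90^2 = 8100 ≡ 202
23^32 ≡ 202^2 = 40804 ≡ 237
23^64 ≡ 237^2 = 56169 ≡ 165
23^128 ≡ 165^2 = 27225 ≡ 300
23^256 ≡ 300^2 = 90000 ≡ 250
328 = 256 + 64 + 8, so 23^328 ≡ 250·165·90 ≡ 81 (mod 359)
293·81 = 23733 ≡ 39 (mod 359)
100 ≠ 39; the check fails.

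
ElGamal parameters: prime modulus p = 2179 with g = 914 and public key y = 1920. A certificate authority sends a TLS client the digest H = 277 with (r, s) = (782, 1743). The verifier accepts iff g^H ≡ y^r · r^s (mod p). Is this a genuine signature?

Left side g^H mod p:
914^2 = 835396 ≡ 839
914^4 ≡ 839^2 = 703921 ≡ 104
914^8 ≡ 104^2 = 10816 ≡ 2100
914^16 ≡ 2100^2 = 4410000 ≡ 1883
914^32 ≡ 1883^2 = 3545689 ≡ 456
914^64 ≡ 456^2 = 207936 ≡ 931
914^128 ≡ 931^2 = 866761 ≡ 1698
914^256 ≡ 1698^2 = 2883204 ≡ 387
277 = 256 + 16 + 4 + 1, so 914^277 ≡ 387·1883·104·914 ≡ 308 (mod 2179)
Right side y^r · r^s mod p:
1920^2 = 3686400 ≡ 1711
1920^4 ≡ 1711^2 = 2927521 ≡ 1124
1920^8 ≡ 1124^2 = 1263376 ≡ 1735
1920^16 ≡ 1735^2 = 3010225 ≡ 1026
1920^32 ≡ 1026^2 = 1052676 ≡ 219
1920^64 ≡ 219^2 = 47961 ≡ 23
1920^128 ≡ 23^2 = 529
1920^256 ≡ 529^2 = 279841 ≡ 929
1920^512 ≡ 929^2 = 863041 ≡ 157
782 = 512 + 256 + 8 + 4 + 2, so 1920^782 ≡ 157·929·1735·1124·1711 ≡ 1145 (mod 2179)
782^2 = 611524 ≡ 1404
782^4 ≡ 1404^2 = 1971216 ≡ 1400
782^8 ≡ 1400^2 = 1960000 ≡ 1079
782^16 ≡ 1079^2 = 1164241 ≡ 655
782^32 ≡ 655^2 = 429025 ≡ 1941
782^64 ≡ 1941^2 = 3767481 ≡ 2169
782^128 ≡ 2169^2 = 4704561 ≡ 100
782^256 ≡ 100^2 = 10000 ≡ 1284
782^512 ≡ 1284^2 = 1648656 ≡ 1332
782^1024 ≡ 1332^2 = 1774224 ≡ 518
1743 = 1024 + 512 + 128 + 64 + 8 + 4 + 2 + 1, so 782^1743 ≡ 518·1332·100·2169·1079·1400·1404·782 ≡ 1576 (mod 2179)
1145·1576 = 1804520 ≡ 308 (mod 2179)
308 ≡ 308 (mod 2179), so the signature is genuine.

genuine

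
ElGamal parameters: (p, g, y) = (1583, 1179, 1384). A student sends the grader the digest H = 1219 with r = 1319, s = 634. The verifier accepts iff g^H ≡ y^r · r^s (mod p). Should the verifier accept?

accept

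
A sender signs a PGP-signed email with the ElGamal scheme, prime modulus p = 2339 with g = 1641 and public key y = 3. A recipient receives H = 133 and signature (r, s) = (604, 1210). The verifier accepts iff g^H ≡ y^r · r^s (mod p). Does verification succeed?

Left side g^H mod p:
1641^2 = 2692881 ≡ 692
1641^4 ≡ 692^2 = 478864 ≡ 1708
1641^8 ≡ 1708^2 = 2917264 ≡ 531
1641^16 ≡ 531^2 = 281961 ≡ 1281
1641^32 ≡ 1281^2 = 1640961 ≡ 1322
1641^64 ≡ 1322^2 = 1747684 ≡ 451
1641^128 ≡ 451^2 = 203401 ≡ 2247
133 = 128 + 4 + 1, so 1641^133 ≡ 2247·1708·1641 ≡ 540 (mod 2339)
Right side y^r · r^s mod p:
3^2 = 9
3^4 ≡ 9^2 = 81
3^8 ≡ 81^2 = 6561 ≡ 1883
3^16 ≡ 1883^2 = 3545689 ≡ 2104
3^32 ≡ 2104^2 = 4426816 ≡ 1428
3^64 ≡ 1428^2 = 2039184 ≡ 1915
3^128 ≡ 1915^2 = 3667225 ≡ 2012
3^256 ≡ 2012^2 = 4048144 ≡ 1674
3^512 ≡ 1674^2 = 2802276 ≡ 154
604 = 512 + 64 + 16 + 8 + 4, so 3^604 ≡ 154·1915·2104·1883·81 ≡ 510 (mod 2339)
604^2 = 364816 ≡ 2271
604^4 ≡ 2271^2 = 5157441 ≡ 2285
604^8 ≡ 2285^2 = 5221225 ≡ 577
604^16 ≡ 577^2 = 332929 ≡ 791
604^32 ≡ 791^2 = 625681 ≡ 1168
604^64 ≡ 1168^2 = 1364224 ≡ 587
604^128 ≡ 587^2 = 344569 ≡ 736
604^256 ≡ 736^2 = 541696 ≡ 1387
604^512 ≡ 1387^2 = 1923769 ≡ 1111
604^1024 ≡ 1111^2 = 1234321 ≡ 1668
1210 = 1024 + 128 + 32 + 16 + 8 + 2, so 604^1210 ≡ 1668·736·1168·791·577·2271 ≡ 1165 (mod 2339)
510·1165 = 594150 ≡ 44 (mod 2339)
540 ≠ 44, so verification fails.

fails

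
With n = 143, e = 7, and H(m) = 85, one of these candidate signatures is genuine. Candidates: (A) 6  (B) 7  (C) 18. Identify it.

A

Candidate A: 6^7 mod 143 = 85
  → matches H(m) = 85
Candidate B: 7^7 mod 143 = 6
Candidate C: 18^7 mod 143 = 138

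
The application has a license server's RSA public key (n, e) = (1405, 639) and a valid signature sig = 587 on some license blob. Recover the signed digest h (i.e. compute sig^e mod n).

558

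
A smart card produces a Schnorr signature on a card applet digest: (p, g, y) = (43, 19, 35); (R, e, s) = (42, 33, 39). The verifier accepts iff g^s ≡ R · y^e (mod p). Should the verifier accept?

g^s mod p:
Squares mod 43: 19^1≡19, 19^2≡17, 19^4≡31, 19^8≡15, 19^16≡10, 19^32≡14
39 = 32 + 4 + 2 + 1, so 19^39 ≡ 14·31·17·19 ≡ 2 (mod 43)
R · y^e mod p:
Squares mod 43: 35^1≡35, 35^2≡21, 35^4≡11, 35^8≡35, 35^16≡21, 35^32≡11
33 = 32 + 1, so 35^33 ≡ 11·35 ≡ 41 (mod 43)
42·41 = 1722 ≡ 2 (mod 43)
2 ≡ 2 (mod 43); signature holds.

accept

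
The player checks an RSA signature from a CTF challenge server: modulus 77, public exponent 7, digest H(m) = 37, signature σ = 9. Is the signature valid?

valid

σ^2 ≡ 9^2 = 81 ≡ 4
σ^4 ≡ 4^2 = 16
7 = 4 + 2 + 1, so σ^7 ≡ 16·4·9 ≡ 37 (mod 77)
Since 37 equals the digest 37, verification succeeds.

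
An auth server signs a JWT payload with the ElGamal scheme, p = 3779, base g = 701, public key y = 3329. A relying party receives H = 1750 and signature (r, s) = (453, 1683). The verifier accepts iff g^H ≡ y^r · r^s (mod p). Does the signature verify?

Left side g^H mod p:
701^2 = 491401 ≡ 131
701^4 ≡ 131^2 = 17161 ≡ 2045
701^8 ≡ 2045^2 = 4182025 ≡ 2451
701^16 ≡ 2451^2 = 6007401 ≡ 2570
701^32 ≡ 2570^2 = 6604900 ≡ 2987
701^64 ≡ 2987^2 = 8922169 ≡ 3729
701^128 ≡ 3729^2 = 13905441 ≡ 2500
701^256 ≡ 2500^2 = 6250000 ≡ 3313
701^512 ≡ 3313^2 = 10975969 ≡ 1753
701^1024 ≡ 1753^2 = 3073009 ≡ 682
1750 = 1024 + 512 + 128 + 64 + 16 + 4 + 2, so 701^1750 ≡ 682·1753·2500·3729·2570·2045·131 ≡ 2028 (mod 3779)
Right side y^r · r^s mod p:
3329^2 = 11082241 ≡ 2213
3329^4 ≡ 2213^2 = 4897369 ≡ 3564
3329^8 ≡ 3564^2 = 12702096 ≡ 877
3329^16 ≡ 877^2 = 769129 ≡ 1992
3329^32 ≡ 1992^2 = 3968064 ≡ 114
3329^64 ≡ 114^2 = 12996 ≡ 1659
3329^128 ≡ 1659^2 = 2752281 ≡ 1169
3329^256 ≡ 1169^2 = 1366561 ≡ 2342
453 = 256 + 128 + 64 + 4 + 1, so 3329^453 ≡ 2342·1169·1659·3564·3329 ≡ 233 (mod 3779)
453^2 = 205209 ≡ 1143
453^4 ≡ 1143^2 = 1306449 ≡ 2694
453^8 ≡ 2694^2 = 7257636 ≡ 1956
453^16 ≡ 1956^2 = 3825936 ≡ 1588
453^32 ≡ 1588^2 = 2521744 ≡ 1151
453^64 ≡ 1151^2 = 1324801 ≡ 2151
453^128 ≡ 2151^2 = 4626801 ≡ 1305
453^256 ≡ 1305^2 = 1703025 ≡ 2475
453^512 ≡ 2475^2 = 6125625 ≡ 3645
453^1024 ≡ 3645^2 = 13286025 ≡ 2840
1683 = 1024 + 512 + 128 + 16 + 2 + 1, so 453^1683 ≡ 2840·3645·1305·1588·1143·453 ≡ 3682 (mod 3779)
233·3682 = 857906 ≡ 73 (mod 3779)
2028 ≠ 73, so verification fails.

does not verify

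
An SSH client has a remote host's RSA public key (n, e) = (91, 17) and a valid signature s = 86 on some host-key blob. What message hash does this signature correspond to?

60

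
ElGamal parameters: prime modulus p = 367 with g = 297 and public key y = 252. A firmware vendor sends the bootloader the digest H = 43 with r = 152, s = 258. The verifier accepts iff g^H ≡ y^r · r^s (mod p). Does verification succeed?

fails

Left side g^H mod p:
297^43 mod 367 = 128
Right side y^r · r^s mod p:
252^152 mod 367 = 94
152^258 mod 367 = 106
94·106 = 9964 ≡ 55 (mod 367)
128 ≠ 55, so verification fails.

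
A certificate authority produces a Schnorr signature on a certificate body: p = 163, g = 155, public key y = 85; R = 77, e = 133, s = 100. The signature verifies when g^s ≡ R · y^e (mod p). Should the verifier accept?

accept

g^s mod p:
155^2 = 24025 ≡ 64
155^4 ≡ 64^2 = 4096 ≡ 21
155^8 ≡ 21^2 = 441 ≡ 115
155^16 ≡ 115^2 = 13225 ≡ 22
155^32 ≡ 22^2 = 484 ≡ 158
155^64 ≡ 158^2 = 24964 ≡ 25
100 = 64 + 32 + 4, so 155^100 ≡ 25·158·21 ≡ 146 (mod 163)
R · y^e mod p:
85^2 = 7225 ≡ 53
85^4 ≡ 53^2 = 2809 ≡ 38
85^8 ≡ 38^2 = 1444 ≡ 140
85^16 ≡ 140^2 = 19600 ≡ 40
85^32 ≡ 40^2 = 1600 ≡ 133
85^64 ≡ 133^2 = 17689 ≡ 85
85^128 ≡ 85^2 = 7225 ≡ 53
133 = 128 + 4 + 1, so 85^133 ≡ 53·38·85 ≡ 40 (mod 163)
77·40 = 3080 ≡ 146 (mod 163)
146 ≡ 146 (mod 163); signature holds.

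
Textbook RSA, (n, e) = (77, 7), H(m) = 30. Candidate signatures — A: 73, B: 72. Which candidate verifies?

B

Candidate A: 73^2 = 5329 ≡ 16; 73^4 ≡ 16^2 = 256 ≡ 25; 7 = 4 + 2 + 1, so 73^7 ≡ 25·16·73 ≡ 17 (mod 77)
Candidate B: 72^2 = 5184 ≡ 25; 72^4 ≡ 25^2 = 625 ≡ 9; 7 = 4 + 2 + 1, so 72^7 ≡ 9·25·72 ≡ 30 (mod 77)
  → matches H(m) = 30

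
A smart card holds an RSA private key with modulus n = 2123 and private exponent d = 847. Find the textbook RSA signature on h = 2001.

h^2 ≡ 2001^2 = 4004001 ≡ 23
h^4 ≡ 23^2 = 529
h^8 ≡ 529^2 = 279841 ≡ 1728
h^16 ≡ 1728^2 = 2985984 ≡ 1046
h^32 ≡ 1046^2 = 1094116 ≡ 771
h^64 ≡ 771^2 = 594441 ≡ 1
h^128 ≡ 1^2 = 1
h^256 ≡ 1^2 = 1
h^512 ≡ 1^2 = 1
847 = 512 + 256 + 64 + 8 + 4 + 2 + 1, so h^847 ≡ 1·1·1·1728·529·23·2001 ≡ 1836 (mod 2123)

1836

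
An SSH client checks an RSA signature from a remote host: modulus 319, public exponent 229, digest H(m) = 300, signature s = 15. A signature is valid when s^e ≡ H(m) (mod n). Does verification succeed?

s^2 ≡ 15^2 = 225
s^4 ≡ 225^2 = 50625 ≡ 223
s^8 ≡ 223^2 = 49729 ≡ 284
s^16 ≡ 284^2 = 80656 ≡ 268
s^32 ≡ 268^2 = 71824 ≡ 49
s^64 ≡ 49^2 = 2401 ≡ 168
s^128 ≡ 168^2 = 28224 ≡ 152
229 = 128 + 64 + 32 + 4 + 1, so s^229 ≡ 152·168·49·223·15 ≡ 300 (mod 319)
300 = H(m), so the signature checks out.

passes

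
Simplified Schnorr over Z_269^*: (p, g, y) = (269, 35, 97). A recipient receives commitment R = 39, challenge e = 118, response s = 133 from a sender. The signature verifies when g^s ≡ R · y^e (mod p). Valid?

yes

g^s mod p:
35^133 mod 269 = 146
R · y^e mod p:
97^118 mod 269 = 121
39·121 = 4719 ≡ 146 (mod 269)
146 ≡ 146 (mod 269); signature holds.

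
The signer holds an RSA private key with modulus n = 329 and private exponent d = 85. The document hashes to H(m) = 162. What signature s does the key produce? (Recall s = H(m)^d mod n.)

Squares mod 329: (H(m))^1≡162, (H(m))^2≡253, (H(m))^4≡183, (H(m))^8≡260, (H(m))^16≡155, (H(m))^32≡8, (H(m))^64≡64
85 = 64 + 16 + 4 + 1, so (H(m))^85 ≡ 64·155·183·162 ≡ 155 (mod 329)

155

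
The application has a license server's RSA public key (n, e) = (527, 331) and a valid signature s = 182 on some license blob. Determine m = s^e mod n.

244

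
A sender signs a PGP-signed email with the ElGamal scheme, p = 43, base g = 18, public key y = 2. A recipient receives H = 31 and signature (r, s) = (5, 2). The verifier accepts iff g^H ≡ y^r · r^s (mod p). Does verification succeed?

passes

Left side g^H mod p:
18^31 mod 43 = 26
Right side y^r · r^s mod p:
2^5 mod 43 = 32
5^2 mod 43 = 25
32·25 = 800 ≡ 26 (mod 43)
26 ≡ 26 (mod 43), so the signature is genuine.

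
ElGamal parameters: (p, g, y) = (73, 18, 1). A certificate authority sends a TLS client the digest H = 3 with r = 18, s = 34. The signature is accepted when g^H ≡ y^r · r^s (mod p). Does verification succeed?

Left side g^H mod p:
18^2 = 324 ≡ 32
3 = 2 + 1, so 18^3 ≡ 32·18 ≡ 65 (mod 73)
Right side y^r · r^s mod p:
1^2 = 1
1^4 ≡ 1^2 = 1
1^8 ≡ 1^2 = 1
1^16 ≡ 1^2 = 1
18 = 16 + 2, so 1^18 ≡ 1·1 ≡ 1 (mod 73)
18^2 = 324 ≡ 32
18^4 ≡ 32^2 = 1024 ≡ 2
18^8 ≡ 2^2 = 4
18^16 ≡ 4^2 = 16
18^32 ≡ 16^2 = 256 ≡ 37
34 = 32 + 2, so 18^34 ≡ 37·32 ≡ 16 (mod 73)
1·16 = 16 ≡ 16 (mod 73)
65 ≠ 16, so verification fails.

fails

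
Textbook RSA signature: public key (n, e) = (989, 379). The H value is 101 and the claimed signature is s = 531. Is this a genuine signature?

s^2 ≡ 531^2 = 281961 ≡ 96
s^4 ≡ 96^2 = 9216 ≡ 315
s^8 ≡ 315^2 = 99225 ≡ 325
s^16 ≡ 325^2 = 105625 ≡ 791
s^32 ≡ 791^2 = 625681 ≡ 633
s^64 ≡ 633^2 = 400689 ≡ 144
s^128 ≡ 144^2 = 20736 ≡ 956
s^256 ≡ 956^2 = 913936 ≡ 100
379 = 256 + 64 + 32 + 16 + 8 + 2 + 1, so s^379 ≡ 100·144·633·791·325·96·531 ≡ 101 (mod 989)
Since 101 equals the digest 101, verification succeeds.

genuine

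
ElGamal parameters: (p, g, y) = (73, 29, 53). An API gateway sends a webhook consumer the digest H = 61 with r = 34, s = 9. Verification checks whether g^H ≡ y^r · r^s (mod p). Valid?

yes

Left side g^H mod p:
Squares mod 73: 29^1≡29, 29^2≡38, 29^4≡57, 29^8≡37, 29^16≡55, 29^32≡32
61 = 32 + 16 + 8 + 4 + 1, so 29^61 ≡ 32·55·37·57·29 ≡ 42 (mod 73)
Right side y^r · r^s mod p:
Squares mod 73: 53^1≡53, 53^2≡35, 53^4≡57, 53^8≡37, 53^16≡55, 53^32≡32
34 = 32 + 2, so 53^34 ≡ 32·35 ≡ 25 (mod 73)
Squares mod 73: 34^1≡34, 34^2≡61, 34^4≡71, 34^8≡4
9 = 8 + 1, so 34^9 ≡ 4·34 ≡ 63 (mod 73)
25·63 = 1575 ≡ 42 (mod 73)
42 ≡ 42 (mod 73), so the signature is genuine.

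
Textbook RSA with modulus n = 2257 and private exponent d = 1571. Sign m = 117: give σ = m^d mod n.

179

Squares mod 2257: m^1≡117, m^2≡147, m^4≡1296, m^8≡408, m^16≡1703, m^32≡2221, m^64≡1296, m^128≡408, m^256≡1703, m^512≡2221, m^1024≡1296
1571 = 1024 + 512 + 32 + 2 + 1, so m^1571 ≡ 1296·2221·2221·147·117 ≡ 179 (mod 2257)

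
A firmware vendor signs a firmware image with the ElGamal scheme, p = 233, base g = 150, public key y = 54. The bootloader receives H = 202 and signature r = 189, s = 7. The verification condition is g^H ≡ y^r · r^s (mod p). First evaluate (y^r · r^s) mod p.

56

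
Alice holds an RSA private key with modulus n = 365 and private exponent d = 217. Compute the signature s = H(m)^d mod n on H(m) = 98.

98

(H(m))^2 ≡ 98^2 = 9604 ≡ 114
(H(m))^4 ≡ 114^2 = 12996 ≡ 221
(H(m))^8 ≡ 221^2 = 48841 ≡ 296
(H(m))^16 ≡ 296^2 = 87616 ≡ 16
(H(m))^32 ≡ 16^2 = 256
(H(m))^64 ≡ 256^2 = 65536 ≡ 201
(H(m))^128 ≡ 201^2 = 40401 ≡ 251
217 = 128 + 64 + 16 + 8 + 1, so (H(m))^217 ≡ 251·201·16·296·98 ≡ 98 (mod 365)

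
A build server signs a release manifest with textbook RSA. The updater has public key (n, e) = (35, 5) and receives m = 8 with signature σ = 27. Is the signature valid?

invalid

σ^5 mod 35 = 27
The recovered value 27 does not match the digest 8.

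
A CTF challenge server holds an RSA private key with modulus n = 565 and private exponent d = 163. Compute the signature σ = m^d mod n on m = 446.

156

m^2 ≡ 446^2 = 198916 ≡ 36
m^4 ≡ 36^2 = 1296 ≡ 166
m^8 ≡ 166^2 = 27556 ≡ 436
m^16 ≡ 436^2 = 190096 ≡ 256
m^32 ≡ 256^2 = 65536 ≡ 561
m^64 ≡ 561^2 = 314721 ≡ 16
m^128 ≡ 16^2 = 256
163 = 128 + 32 + 2 + 1, so m^163 ≡ 256·561·36·446 ≡ 156 (mod 565)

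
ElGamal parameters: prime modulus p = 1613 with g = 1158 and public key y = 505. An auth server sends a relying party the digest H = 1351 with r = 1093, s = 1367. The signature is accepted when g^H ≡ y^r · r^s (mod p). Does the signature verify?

Left side g^H mod p:
1158^1351 mod 1613 = 933
Right side y^r · r^s mod p:
505^1093 mod 1613 = 587
1093^1367 mod 1613 = 1014
587·1014 = 595218 ≡ 21 (mod 1613)
933 ≠ 21, so verification fails.

does not verify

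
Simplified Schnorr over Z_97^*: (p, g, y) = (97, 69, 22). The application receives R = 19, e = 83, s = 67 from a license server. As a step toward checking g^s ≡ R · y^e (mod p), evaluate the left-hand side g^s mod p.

69^2 = 4761 ≡ 8
69^4 ≡ 8^2 = 64
69^8 ≡ 64^2 = 4096 ≡ 22
69^16 ≡ 22^2 = 484 ≡ 96
69^32 ≡ 96^2 = 9216 ≡ 1
69^64 ≡ 1^2 = 1
67 = 64 + 2 + 1, so 69^67 ≡ 1·8·69 ≡ 67 (mod 97)

67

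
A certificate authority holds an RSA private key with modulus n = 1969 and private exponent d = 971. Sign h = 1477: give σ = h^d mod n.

h^2 ≡ 1477^2 = 2181529 ≡ 1846
h^4 ≡ 1846^2 = 3407716 ≡ 1346
h^8 ≡ 1346^2 = 1811716 ≡ 236
h^16 ≡ 236^2 = 55696 ≡ 564
h^32 ≡ 564^2 = 318096 ≡ 1087
h^64 ≡ 1087^2 = 1181569 ≡ 169
h^128 ≡ 169^2 = 28561 ≡ 995
h^256 ≡ 995^2 = 990025 ≡ 1587
h^512 ≡ 1587^2 = 2518569 ≡ 218
971 = 512 + 256 + 128 + 64 + 8 + 2 + 1, so h^971 ≡ 218·1587·995·169·236·1846·1477 ≡ 201 (mod 1969)

201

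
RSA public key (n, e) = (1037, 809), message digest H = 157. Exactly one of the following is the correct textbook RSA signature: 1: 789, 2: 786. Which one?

2

Candidate 1: 789^2 = 622521 ≡ 321; 789^4 ≡ 321^2 = 103041 ≡ 378; 789^8 ≡ 378^2 = 142884 ≡ 815; 789^16 ≡ 815^2 = 664225 ≡ 545; 789^32 ≡ 545^2 = 297025 ≡ 443; 789^64 ≡ 443^2 = 196249 ≡ 256; 789^128 ≡ 256^2 = 65536 ≡ 205; 789^256 ≡ 205^2 = 42025 ≡ 545; 789^512 ≡ 545^2 = 297025 ≡ 443; 809 = 512 + 256 + 32 + 8 + 1, so 789^809 ≡ 443·545·443·815·789 ≡ 503 (mod 1037)
Candidate 2: 786^2 = 617796 ≡ 781; 786^4 ≡ 781^2 = 609961 ≡ 205; 786^8 ≡ 205^2 = 42025 ≡ 545; 786^16 ≡ 545^2 = 297025 ≡ 443; 786^32 ≡ 443^2 = 196249 ≡ 256; 786^64 ≡ 256^2 = 65536 ≡ 205; 786^128 ≡ 205^2 = 42025 ≡ 545; 786^256 ≡ 545^2 = 297025 ≡ 443; 786^512 ≡ 443^2 = 196249 ≡ 256; 809 = 512 + 256 + 32 + 8 + 1, so 786^809 ≡ 256·443·256·545·786 ≡ 157 (mod 1037)
  → matches H = 157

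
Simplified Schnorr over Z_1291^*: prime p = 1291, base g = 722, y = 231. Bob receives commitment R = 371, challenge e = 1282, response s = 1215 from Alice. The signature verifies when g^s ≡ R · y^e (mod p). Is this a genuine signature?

g^s mod p:
722^2 = 521284 ≡ 1011
722^4 ≡ 1011^2 = 1022121 ≡ 940
722^8 ≡ 940^2 = 883600 ≡ 556
722^16 ≡ 556^2 = 309136 ≡ 587
722^32 ≡ 587^2 = 344569 ≡ 1163
722^64 ≡ 1163^2 = 1352569 ≡ 892
722^128 ≡ 892^2 = 795664 ≡ 408
722^256 ≡ 408^2 = 166464 ≡ 1216
722^512 ≡ 1216^2 = 1478656 ≡ 461
722^1024 ≡ 461^2 = 212521 ≡ 797
1215 = 1024 + 128 + 32 + 16 + 8 + 4 + 2 + 1, so 722^1215 ≡ 797·408·1163·587·556·940·1011·722 ≡ 358 (mod 1291)
R · y^e mod p:
231^2 = 53361 ≡ 430
231^4 ≡ 430^2 = 184900 ≡ 287
231^8 ≡ 287^2 = 82369 ≡ 1036
231^16 ≡ 1036^2 = 1073296 ≡ 475
231^32 ≡ 475^2 = 225625 ≡ 991
231^64 ≡ 991^2 = 982081 ≡ 921
231^128 ≡ 921^2 = 848241 ≡ 54
231^256 ≡ 54^2 = 2916 ≡ 334
231^512 ≡ 334^2 = 111556 ≡ 530
231^1024 ≡ 530^2 = 280900 ≡ 753
1282 = 1024 + 256 + 2, so 231^1282 ≡ 753·334·430 ≡ 81 (mod 1291)
371·81 = 30051 ≡ 358 (mod 1291)
358 ≡ 358 (mod 1291); signature holds.

genuine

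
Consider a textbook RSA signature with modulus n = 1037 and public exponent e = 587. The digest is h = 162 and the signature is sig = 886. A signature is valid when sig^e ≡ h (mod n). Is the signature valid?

invalid

sig^2 ≡ 886^2 = 784996 ≡ 1024
sig^4 ≡ 1024^2 = 1048576 ≡ 169
sig^8 ≡ 169^2 = 28561 ≡ 562
sig^16 ≡ 562^2 = 315844 ≡ 596
sig^32 ≡ 596^2 = 355216 ≡ 562
sig^64 ≡ 562^2 = 315844 ≡ 596
sig^128 ≡ 596^2 = 355216 ≡ 562
sig^256 ≡ 562^2 = 315844 ≡ 596
sig^512 ≡ 596^2 = 355216 ≡ 562
587 = 512 + 64 + 8 + 2 + 1, so sig^587 ≡ 562·596·562·1024·886 ≡ 875 (mod 1037)
The recovered value 875 does not match the digest 162.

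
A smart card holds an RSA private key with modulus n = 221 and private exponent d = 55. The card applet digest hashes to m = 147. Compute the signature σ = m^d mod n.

m^2 ≡ 147^2 = 21609 ≡ 172
m^4 ≡ 172^2 = 29584 ≡ 191
m^8 ≡ 191^2 = 36481 ≡ 16
m^16 ≡ 16^2 = 256 ≡ 35
m^32 ≡ 35^2 = 1225 ≡ 120
55 = 32 + 16 + 4 + 2 + 1, so m^55 ≡ 120·35·191·172·147 ≡ 173 (mod 221)

173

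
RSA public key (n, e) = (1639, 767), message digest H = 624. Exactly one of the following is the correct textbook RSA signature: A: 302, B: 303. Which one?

Candidate A: 302^2 = 91204 ≡ 1059; 302^4 ≡ 1059^2 = 1121481 ≡ 405; 302^8 ≡ 405^2 = 164025 ≡ 125; 302^16 ≡ 125^2 = 15625 ≡ 874; 302^32 ≡ 874^2 = 763876 ≡ 102; 302^64 ≡ 102^2 = 10404 ≡ 570; 302^128 ≡ 570^2 = 324900 ≡ 378; 302^256 ≡ 378^2 = 142884 ≡ 291; 302^512 ≡ 291^2 = 84681 ≡ 1092; 767 = 512 + 128 + 64 + 32 + 16 + 8 + 4 + 2 + 1, so 302^767 ≡ 1092·378·570·102·874·125·405·1059·302 ≡ 1367 (mod 1639)
Candidate B: 303^2 = 91809 ≡ 25; 303^4 ≡ 25^2 = 625; 303^8 ≡ 625^2 = 390625 ≡ 543; 303^16 ≡ 543^2 = 294849 ≡ 1468; 303^32 ≡ 1468^2 = 2155024 ≡ 1378; 303^64 ≡ 1378^2 = 1898884 ≡ 922; 303^128 ≡ 922^2 = 850084 ≡ 1082; 303^256 ≡ 1082^2 = 1170724 ≡ 478; 303^512 ≡ 478^2 = 228484 ≡ 663; 767 = 512 + 128 + 64 + 32 + 16 + 8 + 4 + 2 + 1, so 303^767 ≡ 663·1082·922·1378·1468·543·625·25·303 ≡ 624 (mod 1639)
  → matches H = 624

B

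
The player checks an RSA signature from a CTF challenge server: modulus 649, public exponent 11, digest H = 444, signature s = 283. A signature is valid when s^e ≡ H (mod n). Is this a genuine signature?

forged

s^2 ≡ 283^2 = 80089 ≡ 262
s^4 ≡ 262^2 = 68644 ≡ 499
s^8 ≡ 499^2 = 249001 ≡ 434
11 = 8 + 2 + 1, so s^11 ≡ 434·262·283 ≡ 646 (mod 649)
The recovered value 646 does not match the digest 444.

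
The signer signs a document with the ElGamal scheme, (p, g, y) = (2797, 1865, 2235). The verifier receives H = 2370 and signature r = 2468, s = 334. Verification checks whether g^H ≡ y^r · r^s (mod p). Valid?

Left side g^H mod p:
1865^2 = 3478225 ≡ 1554
1865^4 ≡ 1554^2 = 2414916 ≡ 1105
1865^8 ≡ 1105^2 = 1221025 ≡ 1533
1865^16 ≡ 1533^2 = 2350089 ≡ 609
1865^32 ≡ 609^2 = 370881 ≡ 1677
1865^64 ≡ 1677^2 = 2812329 ≡ 1344
1865^128 ≡ 1344^2 = 1806336 ≡ 2271
1865^256 ≡ 2271^2 = 5157441 ≡ 2570
1865^512 ≡ 2570^2 = 6604900 ≡ 1183
1865^1024 ≡ 1183^2 = 1399489 ≡ 989
1865^2048 ≡ 989^2 = 978121 ≡ 1968
2370 = 2048 + 256 + 64 + 2, so 1865^2370 ≡ 1968·2570·1344·1554 ≡ 1468 (mod 2797)
Right side y^r · r^s mod p:
2235^2 = 4995225 ≡ 2580
2235^4 ≡ 2580^2 = 6656400 ≡ 2337
2235^8 ≡ 2337^2 = 5461569 ≡ 1825
2235^16 ≡ 1825^2 = 3330625 ≡ 2195
2235^32 ≡ 2195^2 = 4818025 ≡ 1591
2235^64 ≡ 1591^2 = 2531281 ≡ 2793
2235^128 ≡ 2793^2 = 7800849 ≡ 16
2235^256 ≡ 16^2 = 256
2235^512 ≡ 256^2 = 65536 ≡ 1205
2235^1024 ≡ 1205^2 = 1452025 ≡ 382
2235^2048 ≡ 382^2 = 145924 ≡ 480
2468 = 2048 + 256 + 128 + 32 + 4, so 2235^2468 ≡ 480·256·16·1591·2337 ≡ 90 (mod 2797)
2468^2 = 6091024 ≡ 1955
2468^4 ≡ 1955^2 = 3822025 ≡ 1323
2468^8 ≡ 1323^2 = 1750329 ≡ 2204
2468^16 ≡ 2204^2 = 4857616 ≡ 2024
2468^32 ≡ 2024^2 = 4096576 ≡ 1768
2468^64 ≡ 1768^2 = 3125824 ≡ 1575
2468^128 ≡ 1575^2 = 2480625 ≡ 2483
2468^256 ≡ 2483^2 = 6165289 ≡ 701
334 = 256 + 64 + 8 + 4 + 2, so 2468^334 ≡ 701·1575·2204·1323·1955 ≡ 2689 (mod 2797)
90·2689 = 242010 ≡ 1468 (mod 2797)
1468 ≡ 1468 (mod 2797), so the signature is genuine.

yes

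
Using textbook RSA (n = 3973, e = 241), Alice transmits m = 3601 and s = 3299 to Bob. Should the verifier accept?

Squares mod 3973: s^1≡3299, s^2≡1354, s^4≡1763, s^8≡1283, s^16≡1267, s^32≡197, s^64≡3052, s^128≡1992
241 = 128 + 64 + 32 + 16 + 1, so s^241 ≡ 1992·3052·197·1267·3299 ≡ 3601 (mod 3973)
Since 3601 equals the digest 3601, verification succeeds.

accept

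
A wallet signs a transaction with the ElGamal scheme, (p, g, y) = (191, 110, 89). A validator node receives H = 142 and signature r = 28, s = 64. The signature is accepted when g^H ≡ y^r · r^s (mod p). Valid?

no

Left side g^H mod p:
Squares mod 191: 110^1≡110, 110^2≡67, 110^4≡96, 110^8≡48, 110^16≡12, 110^32≡144, 110^64≡108, 110^128≡13
142 = 128 + 8 + 4 + 2, so 110^142 ≡ 13·48·96·67 ≡ 85 (mod 191)
Right side y^r · r^s mod p:
Squares mod 191: 89^1≡89, 89^2≡90, 89^4≡78, 89^8≡163, 89^16≡20
28 = 16 + 8 + 4, so 89^28 ≡ 20·163·78 ≡ 59 (mod 191)
Squares mod 191: 28^1≡28, 28^2≡20, 28^4≡18, 28^8≡133, 28^16≡117, 28^32≡128, 28^64≡149
28^64 ≡ 149 (mod 191)
59·149 = 8791 ≡ 5 (mod 191)
85 ≠ 5, so verification fails.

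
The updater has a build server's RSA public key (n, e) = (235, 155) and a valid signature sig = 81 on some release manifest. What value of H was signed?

sig^2 ≡ 81^2 = 6561 ≡ 216
sig^4 ≡ 216^2 = 46656 ≡ 126
sig^8 ≡ 126^2 = 15876 ≡ 131
sig^16 ≡ 131^2 = 17161 ≡ 6
sig^32 ≡ 6^2 = 36
sig^64 ≡ 36^2 = 1296 ≡ 121
sig^128 ≡ 121^2 = 14641 ≡ 71
155 = 128 + 16 + 8 + 2 + 1, so sig^155 ≡ 71·6·131·216·81 ≡ 16 (mod 235)

16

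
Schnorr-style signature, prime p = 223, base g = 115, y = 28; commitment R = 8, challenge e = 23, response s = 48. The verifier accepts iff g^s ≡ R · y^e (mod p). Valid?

yes

g^s mod p:
115^48 mod 223 = 33
R · y^e mod p:
28^23 mod 223 = 32
8·32 = 256 ≡ 33 (mod 223)
33 ≡ 33 (mod 223); signature holds.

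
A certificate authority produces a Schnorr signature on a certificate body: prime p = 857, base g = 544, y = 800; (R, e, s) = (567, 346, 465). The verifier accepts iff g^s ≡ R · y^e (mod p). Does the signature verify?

does not verify

g^s mod p:
544^2 = 295936 ≡ 271
544^4 ≡ 271^2 = 73441 ≡ 596
544^8 ≡ 596^2 = 355216 ≡ 418
544^16 ≡ 418^2 = 174724 ≡ 753
544^32 ≡ 753^2 = 567009 ≡ 532
544^64 ≡ 532^2 = 283024 ≡ 214
544^128 ≡ 214^2 = 45796 ≡ 375
544^256 ≡ 375^2 = 140625 ≡ 77
465 = 256 + 128 + 64 + 16 + 1, so 544^465 ≡ 77·375·214·753·544 ≡ 365 (mod 857)
R · y^e mod p:
800^2 = 640000 ≡ 678
800^4 ≡ 678^2 = 459684 ≡ 332
800^8 ≡ 332^2 = 110224 ≡ 528
800^16 ≡ 528^2 = 278784 ≡ 259
800^32 ≡ 259^2 = 67081 ≡ 235
800^64 ≡ 235^2 = 55225 ≡ 377
800^128 ≡ 377^2 = 142129 ≡ 724
800^256 ≡ 724^2 = 524176 ≡ 549
346 = 256 + 64 + 16 + 8 + 2, so 800^346 ≡ 549·377·259·528·678 ≡ 408 (mod 857)
567·408 = 231336 ≡ 803 (mod 857)
365 ≠ 803; the check fails.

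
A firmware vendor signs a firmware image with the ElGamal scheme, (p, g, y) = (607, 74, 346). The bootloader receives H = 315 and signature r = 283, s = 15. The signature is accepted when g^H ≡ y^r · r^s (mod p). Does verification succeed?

passes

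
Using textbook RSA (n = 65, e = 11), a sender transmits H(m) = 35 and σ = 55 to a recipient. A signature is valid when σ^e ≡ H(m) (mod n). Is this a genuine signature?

Squares mod 65: σ^1≡55, σ^2≡35, σ^4≡55, σ^8≡35
11 = 8 + 2 + 1, so σ^11 ≡ 35·35·55 ≡ 35 (mod 65)
Since 35 equals the digest 35, verification succeeds.

genuine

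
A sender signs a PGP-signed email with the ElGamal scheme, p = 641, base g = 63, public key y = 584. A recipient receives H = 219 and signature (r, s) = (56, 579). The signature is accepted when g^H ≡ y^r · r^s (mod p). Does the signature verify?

verifies

Left side g^H mod p:
63^2 = 3969 ≡ 123
63^4 ≡ 123^2 = 15129 ≡ 386
63^8 ≡ 386^2 = 148996 ≡ 284
63^16 ≡ 284^2 = 80656 ≡ 531
63^32 ≡ 531^2 = 281961 ≡ 562
63^64 ≡ 562^2 = 315844 ≡ 472
63^128 ≡ 472^2 = 222784 ≡ 357
219 = 128 + 64 + 16 + 8 + 2 + 1, so 63^219 ≡ 357·472·531·284·123·63 ≡ 501 (mod 641)
Right side y^r · r^s mod p:
584^2 = 341056 ≡ 44
584^4 ≡ 44^2 = 1936 ≡ 13
584^8 ≡ 13^2 = 169
584^16 ≡ 169^2 = 28561 ≡ 357
584^32 ≡ 357^2 = 127449 ≡ 531
56 = 32 + 16 + 8, so 584^56 ≡ 531·357·169 ≡ 284 (mod 641)
56^2 = 3136 ≡ 572
56^4 ≡ 572^2 = 327184 ≡ 274
56^8 ≡ 274^2 = 75076 ≡ 79
56^16 ≡ 79^2 = 6241 ≡ 472
56^32 ≡ 472^2 = 222784 ≡ 357
56^64 ≡ 357^2 = 127449 ≡ 531
56^128 ≡ 531^2 = 281961 ≡ 562
56^256 ≡ 562^2 = 315844 ≡ 472
56^512 ≡ 472^2 = 222784 ≡ 357
579 = 512 + 64 + 2 + 1, so 56^579 ≡ 357·531·572·56 ≡ 478 (mod 641)
284·478 = 135752 ≡ 501 (mod 641)
501 ≡ 501 (mod 641), so the signature is genuine.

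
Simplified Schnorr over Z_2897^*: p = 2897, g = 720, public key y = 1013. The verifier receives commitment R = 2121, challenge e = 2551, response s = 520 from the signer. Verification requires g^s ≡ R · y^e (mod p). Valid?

no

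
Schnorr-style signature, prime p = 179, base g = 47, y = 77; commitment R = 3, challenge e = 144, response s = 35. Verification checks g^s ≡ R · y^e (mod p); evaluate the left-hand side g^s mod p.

95

47^2 = 2209 ≡ 61
47^4 ≡ 61^2 = 3721 ≡ 141
47^8 ≡ 141^2 = 19881 ≡ 12
47^16 ≡ 12^2 = 144
47^32 ≡ 144^2 = 20736 ≡ 151
35 = 32 + 2 + 1, so 47^35 ≡ 151·61·47 ≡ 95 (mod 179)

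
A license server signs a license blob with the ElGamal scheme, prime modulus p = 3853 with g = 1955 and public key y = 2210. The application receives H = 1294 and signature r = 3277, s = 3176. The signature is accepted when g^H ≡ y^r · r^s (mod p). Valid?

yes

Left side g^H mod p:
1955^2 = 3822025 ≡ 3702
1955^4 ≡ 3702^2 = 13704804 ≡ 3536
1955^8 ≡ 3536^2 = 12503296 ≡ 311
1955^16 ≡ 311^2 = 96721 ≡ 396
1955^32 ≡ 396^2 = 156816 ≡ 2696
1955^64 ≡ 2696^2 = 7268416 ≡ 1658
1955^128 ≡ 1658^2 = 2748964 ≡ 1775
1955^256 ≡ 1775^2 = 3150625 ≡ 2724
1955^512 ≡ 2724^2 = 7420176 ≡ 3151
1955^1024 ≡ 3151^2 = 9928801 ≡ 3473
1294 = 1024 + 256 + 8 + 4 + 2, so 1955^1294 ≡ 3473·2724·311·3536·3702 ≡ 3128 (mod 3853)
Right side y^r · r^s mod p:
2210^2 = 4884100 ≡ 2349
2210^4 ≡ 2349^2 = 5517801 ≡ 305
2210^8 ≡ 305^2 = 93025 ≡ 553
2210^16 ≡ 553^2 = 305809 ≡ 1422
2210^32 ≡ 1422^2 = 2022084 ≡ 3112
2210^64 ≡ 3112^2 = 9684544 ≡ 1955
2210^128 ≡ 1955^2 = 3822025 ≡ 3702
2210^256 ≡ 3702^2 = 13704804 ≡ 3536
2210^512 ≡ 3536^2 = 12503296 ≡ 311
2210^1024 ≡ 311^2 = 96721 ≡ 396
2210^2048 ≡ 396^2 = 156816 ≡ 2696
3277 = 2048 + 1024 + 128 + 64 + 8 + 4 + 1, so 2210^3277 ≡ 2696·396·3702·1955·553·305·2210 ≡ 418 (mod 3853)
3277^2 = 10738729 ≡ 418
3277^4 ≡ 418^2 = 174724 ≡ 1339
3277^8 ≡ 1339^2 = 1792921 ≡ 1276
3277^16 ≡ 1276^2 = 1628176 ≡ 2210
3277^32 ≡ 2210^2 = 4884100 ≡ 2349
3277^64 ≡ 2349^2 = 5517801 ≡ 305
3277^128 ≡ 305^2 = 93025 ≡ 553
3277^256 ≡ 553^2 = 305809 ≡ 1422
3277^512 ≡ 1422^2 = 2022084 ≡ 3112
3277^1024 ≡ 3112^2 = 9684544 ≡ 1955
3277^2048 ≡ 1955^2 = 3822025 ≡ 3702
3176 = 2048 + 1024 + 64 + 32 + 8, so 3277^3176 ≡ 3702·1955·305·2349·1276 ≡ 3713 (mod 3853)
418·3713 = 1552034 ≡ 3128 (mod 3853)
3128 ≡ 3128 (mod 3853), so the signature is genuine.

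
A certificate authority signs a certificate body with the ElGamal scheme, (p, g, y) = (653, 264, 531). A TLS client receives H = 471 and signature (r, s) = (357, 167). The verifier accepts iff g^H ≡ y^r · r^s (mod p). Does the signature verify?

does not verify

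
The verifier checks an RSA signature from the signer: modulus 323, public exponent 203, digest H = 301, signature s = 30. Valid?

s^2 ≡ 30^2 = 900 ≡ 254
s^4 ≡ 254^2 = 64516 ≡ 239
s^8 ≡ 239^2 = 57121 ≡ 273
s^16 ≡ 273^2 = 74529 ≡ 239
s^32 ≡ 239^2 = 57121 ≡ 273
s^64 ≡ 273^2 = 74529 ≡ 239
s^128 ≡ 239^2 = 57121 ≡ 273
203 = 128 + 64 + 8 + 2 + 1, so s^203 ≡ 273·239·273·254·30 ≡ 140 (mod 323)
140 ≠ 301, so verification fails.

no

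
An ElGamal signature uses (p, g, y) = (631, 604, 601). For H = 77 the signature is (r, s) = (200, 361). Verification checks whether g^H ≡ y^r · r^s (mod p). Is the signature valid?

valid

Left side g^H mod p:
604^77 mod 631 = 310
Right side y^r · r^s mod p:
601^200 mod 631 = 427
200^361 mod 631 = 215
427·215 = 91805 ≡ 310 (mod 631)
310 ≡ 310 (mod 631), so the signature is genuine.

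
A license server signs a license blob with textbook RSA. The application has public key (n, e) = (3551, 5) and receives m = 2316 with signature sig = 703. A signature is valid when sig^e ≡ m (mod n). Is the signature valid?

sig^2 ≡ 703^2 = 494209 ≡ 620
sig^4 ≡ 620^2 = 384400 ≡ 892
5 = 4 + 1, so sig^5 ≡ 892·703 ≡ 2100 (mod 3551)
The recovered value 2100 does not match the digest 2316.

invalid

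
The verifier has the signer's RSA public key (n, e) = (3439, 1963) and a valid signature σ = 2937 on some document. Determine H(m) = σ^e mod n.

296

σ^2 ≡ 2937^2 = 8625969 ≡ 957
σ^4 ≡ 957^2 = 915849 ≡ 1075
σ^8 ≡ 1075^2 = 1155625 ≡ 121
σ^16 ≡ 121^2 = 14641 ≡ 885
σ^32 ≡ 885^2 = 783225 ≡ 2572
σ^64 ≡ 2572^2 = 6615184 ≡ 1987
σ^128 ≡ 1987^2 = 3948169 ≡ 197
σ^256 ≡ 197^2 = 38809 ≡ 980
σ^512 ≡ 980^2 = 960400 ≡ 919
σ^1024 ≡ 919^2 = 844561 ≡ 2006
1963 = 1024 + 512 + 256 + 128 + 32 + 8 + 2 + 1, so σ^1963 ≡ 2006·919·980·197·2572·121·957·2937 ≡ 296 (mod 3439)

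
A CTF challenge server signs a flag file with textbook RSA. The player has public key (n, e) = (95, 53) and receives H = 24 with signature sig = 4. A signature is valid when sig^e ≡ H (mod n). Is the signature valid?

valid

sig^2 ≡ 4^2 = 16
sig^4 ≡ 16^2 = 256 ≡ 66
sig^8 ≡ 66^2 = 4356 ≡ 81
sig^16 ≡ 81^2 = 6561 ≡ 6
sig^32 ≡ 6^2 = 36
53 = 32 + 16 + 4 + 1, so sig^53 ≡ 36·6·66·4 ≡ 24 (mod 95)
24 = H, so the signature checks out.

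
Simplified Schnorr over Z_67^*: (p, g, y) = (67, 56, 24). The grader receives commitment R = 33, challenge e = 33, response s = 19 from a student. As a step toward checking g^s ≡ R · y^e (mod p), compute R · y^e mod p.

33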